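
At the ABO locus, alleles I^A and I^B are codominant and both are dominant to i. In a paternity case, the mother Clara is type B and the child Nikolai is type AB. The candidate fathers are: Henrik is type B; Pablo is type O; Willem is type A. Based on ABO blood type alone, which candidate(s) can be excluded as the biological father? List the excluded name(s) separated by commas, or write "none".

A candidate is excluded only if no genotype consistent with his phenotype could produce a type AB child with a type B mother.
Henrik (type B): no genotype consistent with that phenotype can produce a type-AB child with a type-B mother.
Pablo (type O): no genotype consistent with that phenotype can produce a type-AB child with a type-B mother.

Henrik, Pablo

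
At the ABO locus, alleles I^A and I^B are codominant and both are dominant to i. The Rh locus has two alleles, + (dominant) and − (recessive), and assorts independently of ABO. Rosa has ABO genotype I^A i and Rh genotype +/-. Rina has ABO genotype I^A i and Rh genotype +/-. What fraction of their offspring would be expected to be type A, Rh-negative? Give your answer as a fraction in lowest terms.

ABO cross I^A i × I^A i → offspring phenotypes: 1/4 O, 3/4 A.
Rh cross +/- × +/- → 3/4 Rh+, 1/4 Rh-.
Independent loci: P(type A, Rh-negative) = 3/4 × 1/4 = 3/16.

3/16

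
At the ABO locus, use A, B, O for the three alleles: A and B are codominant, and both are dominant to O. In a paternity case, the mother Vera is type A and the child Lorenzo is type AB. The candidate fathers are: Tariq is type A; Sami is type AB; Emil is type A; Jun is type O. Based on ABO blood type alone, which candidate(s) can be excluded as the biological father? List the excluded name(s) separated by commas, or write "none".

A candidate is excluded only if no genotype consistent with his phenotype could produce a type AB child with a type A mother.
Tariq (type A): no genotype consistent with that phenotype can produce a type-AB child with a type-A mother.
Emil (type A): no genotype consistent with that phenotype can produce a type-AB child with a type-A mother.
Jun (type O): no genotype consistent with that phenotype can produce a type-AB child with a type-A mother.

Tariq, Emil, Jun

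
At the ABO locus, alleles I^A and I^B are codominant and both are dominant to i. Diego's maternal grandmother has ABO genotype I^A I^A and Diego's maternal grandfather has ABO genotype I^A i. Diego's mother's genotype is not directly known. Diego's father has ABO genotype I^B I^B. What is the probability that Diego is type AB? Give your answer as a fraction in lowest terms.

3/4

Diego's mother's ABO genotype from I^A I^A × I^A i: 1/2 I^A I^A, 1/2 I^A i.
Crossing each possibility with the father I^B I^B and summing P(type AB): 1/2·1 + 1/2·1/2 = 3/4.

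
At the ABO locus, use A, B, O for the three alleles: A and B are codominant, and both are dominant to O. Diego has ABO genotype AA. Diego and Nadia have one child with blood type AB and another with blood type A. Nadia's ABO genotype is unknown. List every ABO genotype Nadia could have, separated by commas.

For each candidate genotype of Nadia, check whether crossing it with AA can produce every observed child phenotype.
  AA → possible child types {A} ✗
  AB → possible child types {A, AB} ✓
  AO → possible child types {A} ✗
  BB → possible child types {AB} ✗
  BO → possible child types {A, AB} ✓
  OO → possible child types {A} ✗

AB, BO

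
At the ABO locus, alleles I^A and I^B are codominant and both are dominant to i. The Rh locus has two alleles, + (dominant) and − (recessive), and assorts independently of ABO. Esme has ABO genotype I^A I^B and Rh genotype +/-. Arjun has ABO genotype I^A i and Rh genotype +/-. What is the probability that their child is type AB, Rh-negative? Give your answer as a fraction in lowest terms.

ABO cross I^A I^B × I^A i → offspring phenotypes: 1/2 A, 1/4 B, 1/4 AB.
Rh cross +/- × +/- → 3/4 Rh+, 1/4 Rh-.
Independent loci: P(type AB, Rh-negative) = 1/4 × 1/4 = 1/16.

1/16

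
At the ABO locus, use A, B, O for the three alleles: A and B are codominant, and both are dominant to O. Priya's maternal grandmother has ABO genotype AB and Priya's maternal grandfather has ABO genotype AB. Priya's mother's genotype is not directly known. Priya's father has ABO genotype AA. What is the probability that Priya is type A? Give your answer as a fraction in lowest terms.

1/2

Priya's mother's ABO genotype from AB × AB: 1/4 AA, 1/2 AB, 1/4 BB.
Crossing each possibility with the father AA and summing P(type A): 1/4·1 + 1/2·1/2 + 1/4·0 = 1/2.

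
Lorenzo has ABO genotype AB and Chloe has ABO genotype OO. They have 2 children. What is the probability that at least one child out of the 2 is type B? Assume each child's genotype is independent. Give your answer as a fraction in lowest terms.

3/4

ABO cross AB × OO → 1/2 A, 1/2 B.
So P(type B) = 1/2 per child.
P(none) = (1/2)^2 = 1/4; P(at least one) = 1 − 1/4 = 3/4.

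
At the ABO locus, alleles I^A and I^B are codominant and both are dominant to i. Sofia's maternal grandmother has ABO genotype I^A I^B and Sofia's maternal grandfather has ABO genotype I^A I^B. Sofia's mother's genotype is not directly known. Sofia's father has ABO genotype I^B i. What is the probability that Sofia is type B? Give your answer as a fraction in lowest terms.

Sofia's mother's ABO genotype from I^A I^B × I^A I^B: 1/4 I^A I^A, 1/2 I^A I^B, 1/4 I^B I^B.
Crossing each possibility with the father I^B i and summing P(type B): 1/4·0 + 1/2·1/2 + 1/4·1 = 1/2.

1/2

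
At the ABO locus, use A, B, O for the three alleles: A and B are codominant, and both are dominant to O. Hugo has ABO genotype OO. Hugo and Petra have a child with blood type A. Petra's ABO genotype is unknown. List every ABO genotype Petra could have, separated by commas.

AA, AB, AO

For each candidate genotype of Petra, check whether crossing it with OO can produce every observed child phenotype.
  AA → possible child types {A} ✓
  AB → possible child types {A, B} ✓
  AO → possible child types {O, A} ✓
  BB → possible child types {B} ✗
  BO → possible child types {O, B} ✗
  OO → possible child types {O} ✗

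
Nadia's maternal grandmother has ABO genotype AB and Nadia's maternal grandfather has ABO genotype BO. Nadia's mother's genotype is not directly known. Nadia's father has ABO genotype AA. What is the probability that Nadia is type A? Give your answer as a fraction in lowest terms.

Nadia's mother's ABO genotype from AB × BO: 1/4 AB, 1/4 AO, 1/4 BB, 1/4 BO.
Crossing each possibility with the father AA and summing P(type A): 1/4·1/2 + 1/4·1 + 1/4·0 + 1/4·1/2 = 1/2.

1/2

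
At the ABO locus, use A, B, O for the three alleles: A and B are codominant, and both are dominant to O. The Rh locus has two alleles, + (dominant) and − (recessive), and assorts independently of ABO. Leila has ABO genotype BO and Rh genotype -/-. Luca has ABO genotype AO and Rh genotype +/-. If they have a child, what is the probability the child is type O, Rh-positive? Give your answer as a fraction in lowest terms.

1/8

ABO cross BO × AO → offspring phenotypes: 1/4 O, 1/4 A, 1/4 B, 1/4 AB.
Rh cross -/- × +/- → 1/2 Rh+, 1/2 Rh-.
Independent loci: P(type O, Rh-positive) = 1/4 × 1/2 = 1/8.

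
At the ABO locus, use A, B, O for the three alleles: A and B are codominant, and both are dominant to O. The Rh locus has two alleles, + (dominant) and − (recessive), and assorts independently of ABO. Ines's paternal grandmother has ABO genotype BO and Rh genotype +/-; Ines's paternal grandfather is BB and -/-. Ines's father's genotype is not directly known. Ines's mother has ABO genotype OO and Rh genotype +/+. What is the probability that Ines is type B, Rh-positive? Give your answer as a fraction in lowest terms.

3/4

Ines's father's ABO genotype from BO × BB: 1/2 BB, 1/2 BO.
Crossing each possibility with the mother OO and summing P(type B): 1/2·1 + 1/2·1/2 = 3/4.
Similarly for Rh via the father's Rh distribution: P(Rh+) = 1.
Independent loci: 3/4 × 1 = 3/4.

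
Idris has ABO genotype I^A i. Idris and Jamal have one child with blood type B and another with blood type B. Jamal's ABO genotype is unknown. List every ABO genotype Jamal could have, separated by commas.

I^A I^B, I^B I^B, I^B i

For each candidate genotype of Jamal, check whether crossing it with I^A i can produce every observed child phenotype.
  I^A I^A → possible child types {A} ✗
  I^A I^B → possible child types {A, B, AB} ✓
  I^A i → possible child types {O, A} ✗
  I^B I^B → possible child types {B, AB} ✓
  I^B i → possible child types {O, A, B, AB} ✓
  i i → possible child types {O, A} ✗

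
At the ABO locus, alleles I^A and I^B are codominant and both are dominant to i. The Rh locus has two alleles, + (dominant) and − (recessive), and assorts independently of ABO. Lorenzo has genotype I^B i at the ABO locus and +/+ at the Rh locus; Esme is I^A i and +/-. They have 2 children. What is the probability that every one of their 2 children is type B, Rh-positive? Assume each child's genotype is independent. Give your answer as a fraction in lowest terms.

ABO cross I^B i × I^A i → 1/4 O, 1/4 A, 1/4 B, 1/4 AB.
Rh cross +/+ × +/- → 1 Rh+; so P(type B, Rh-positive) = 1/4 × 1 = 1/4 per child.
All 2 independent: (1/4)^2 = 1/16.

1/16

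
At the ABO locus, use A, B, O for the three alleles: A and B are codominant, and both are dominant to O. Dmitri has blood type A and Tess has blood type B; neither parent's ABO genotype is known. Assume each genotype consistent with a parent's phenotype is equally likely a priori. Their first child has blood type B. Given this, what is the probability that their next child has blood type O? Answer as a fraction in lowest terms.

Possible genotypes: Dmitri ∈ {AA, AO}; Tess ∈ {BB, BO}.
Weight each parental genotype pair by prior × P(type-B child):
  AO × BB: posterior weight 2/3; P(next child type O) = 0.
  AO × BO: posterior weight 1/3; P(next child type O) = 1/4.
Weighted sum = 1/12.

1/12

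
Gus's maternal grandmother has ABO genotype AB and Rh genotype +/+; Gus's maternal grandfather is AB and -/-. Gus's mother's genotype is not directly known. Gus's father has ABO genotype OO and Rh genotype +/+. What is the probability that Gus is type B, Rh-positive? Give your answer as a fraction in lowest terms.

Gus's mother's ABO genotype from AB × AB: 1/4 AA, 1/2 AB, 1/4 BB.
Crossing each possibility with the father OO and summing P(type B): 1/4·0 + 1/2·1/2 + 1/4·1 = 1/2.
Similarly for Rh via the mother's Rh distribution: P(Rh+) = 1.
Independent loci: 1/2 × 1 = 1/2.

1/2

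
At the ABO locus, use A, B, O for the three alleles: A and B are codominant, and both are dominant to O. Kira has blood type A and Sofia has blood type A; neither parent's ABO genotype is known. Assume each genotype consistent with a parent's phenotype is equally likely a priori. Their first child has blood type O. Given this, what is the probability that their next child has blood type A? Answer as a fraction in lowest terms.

Possible genotypes: Kira ∈ {AA, AO}; Sofia ∈ {AA, AO}.
Weight each parental genotype pair by prior × P(type-O child):
  AO × AO: posterior weight 1; P(next child type A) = 3/4.
Weighted sum = 3/4.

3/4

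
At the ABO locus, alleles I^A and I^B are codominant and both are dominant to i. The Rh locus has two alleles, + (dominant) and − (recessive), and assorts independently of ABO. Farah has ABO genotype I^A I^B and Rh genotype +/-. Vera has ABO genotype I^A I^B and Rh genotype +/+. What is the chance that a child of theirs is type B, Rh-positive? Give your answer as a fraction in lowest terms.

ABO cross I^A I^B × I^A I^B → offspring phenotypes: 1/4 A, 1/4 B, 1/2 AB.
Rh cross +/- × +/+ → 1 Rh+.
Independent loci: P(type B, Rh-positive) = 1/4 × 1 = 1/4.

1/4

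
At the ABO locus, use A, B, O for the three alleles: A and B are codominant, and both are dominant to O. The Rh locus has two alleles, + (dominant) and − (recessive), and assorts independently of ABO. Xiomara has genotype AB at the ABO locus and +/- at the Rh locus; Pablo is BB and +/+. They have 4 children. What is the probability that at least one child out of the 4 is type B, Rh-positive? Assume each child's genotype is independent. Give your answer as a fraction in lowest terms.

ABO cross AB × BB → 1/2 B, 1/2 AB.
Rh cross +/- × +/+ → 1 Rh+; so P(type B, Rh-positive) = 1/2 × 1 = 1/2 per child.
P(none) = (1/2)^4 = 1/16; P(at least one) = 1 − 1/16 = 15/16.

15/16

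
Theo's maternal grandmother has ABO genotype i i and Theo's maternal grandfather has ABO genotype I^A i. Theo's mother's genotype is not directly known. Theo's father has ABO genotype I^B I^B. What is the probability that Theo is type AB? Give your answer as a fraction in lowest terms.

1/4

Theo's mother's ABO genotype from i i × I^A i: 1/2 I^A i, 1/2 i i.
Crossing each possibility with the father I^B I^B and summing P(type AB): 1/2·1/2 + 1/2·0 = 1/4.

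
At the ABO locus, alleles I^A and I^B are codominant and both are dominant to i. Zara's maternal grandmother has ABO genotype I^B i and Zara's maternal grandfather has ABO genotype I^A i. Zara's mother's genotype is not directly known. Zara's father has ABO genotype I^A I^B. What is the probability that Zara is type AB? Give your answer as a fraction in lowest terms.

1/4

Zara's mother's ABO genotype from I^B i × I^A i: 1/4 I^A I^B, 1/4 I^A i, 1/4 I^B i, 1/4 i i.
Crossing each possibility with the father I^A I^B and summing P(type AB): 1/4·1/2 + 1/4·1/4 + 1/4·1/4 + 1/4·0 = 1/4.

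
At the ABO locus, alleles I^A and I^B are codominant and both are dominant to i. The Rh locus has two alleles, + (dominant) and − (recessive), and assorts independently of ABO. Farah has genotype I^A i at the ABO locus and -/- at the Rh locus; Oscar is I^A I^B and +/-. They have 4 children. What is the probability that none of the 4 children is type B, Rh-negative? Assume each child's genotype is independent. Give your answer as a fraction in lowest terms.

ABO cross I^A i × I^A I^B → 1/2 A, 1/4 B, 1/4 AB.
Rh cross -/- × +/- → 1/2 Rh+, 1/2 Rh-; so P(type B, Rh-negative) = 1/4 × 1/2 = 1/8 per child.
P(not type B, Rh-negative) = 7/8 for one child; (7/8)^4 = 2401/4096.

2401/4096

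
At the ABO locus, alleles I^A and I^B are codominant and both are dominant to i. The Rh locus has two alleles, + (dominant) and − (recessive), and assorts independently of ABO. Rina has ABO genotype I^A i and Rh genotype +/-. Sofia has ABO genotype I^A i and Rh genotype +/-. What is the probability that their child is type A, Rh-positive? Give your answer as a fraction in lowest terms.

ABO cross I^A i × I^A i → offspring phenotypes: 1/4 O, 3/4 A.
Rh cross +/- × +/- → 3/4 Rh+, 1/4 Rh-.
Independent loci: P(type A, Rh-positive) = 3/4 × 3/4 = 9/16.

9/16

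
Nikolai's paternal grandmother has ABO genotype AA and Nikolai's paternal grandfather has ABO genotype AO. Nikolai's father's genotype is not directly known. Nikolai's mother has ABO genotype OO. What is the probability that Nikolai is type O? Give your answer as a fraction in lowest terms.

1/4

Nikolai's father's ABO genotype from AA × AO: 1/2 AA, 1/2 AO.
Crossing each possibility with the mother OO and summing P(type O): 1/2·0 + 1/2·1/2 = 1/4.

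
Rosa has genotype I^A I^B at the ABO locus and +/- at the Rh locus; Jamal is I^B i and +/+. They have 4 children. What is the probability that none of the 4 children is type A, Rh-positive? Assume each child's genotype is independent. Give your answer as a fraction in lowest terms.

ABO cross I^A I^B × I^B i → 1/4 A, 1/2 B, 1/4 AB.
Rh cross +/- × +/+ → 1 Rh+; so P(type A, Rh-positive) = 1/4 × 1 = 1/4 per child.
P(not type A, Rh-positive) = 3/4 for one child; (3/4)^4 = 81/256.

81/256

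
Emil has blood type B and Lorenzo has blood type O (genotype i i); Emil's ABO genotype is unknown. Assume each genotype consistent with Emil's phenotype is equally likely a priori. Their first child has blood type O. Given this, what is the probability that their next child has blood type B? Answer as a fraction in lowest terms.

1/2

Possible genotypes: Emil ∈ {I^B I^B, I^B i}; Lorenzo ∈ {i i}.
Weight each parental genotype pair by prior × P(type-O child):
  I^B i × i i: posterior weight 1; P(next child type B) = 1/2.
Weighted sum = 1/2.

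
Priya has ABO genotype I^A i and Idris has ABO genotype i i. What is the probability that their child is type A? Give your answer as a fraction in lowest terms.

1/2

ABO cross I^A i × i i → offspring phenotypes: 1/2 O, 1/2 A.
So P(type A) = 1/2.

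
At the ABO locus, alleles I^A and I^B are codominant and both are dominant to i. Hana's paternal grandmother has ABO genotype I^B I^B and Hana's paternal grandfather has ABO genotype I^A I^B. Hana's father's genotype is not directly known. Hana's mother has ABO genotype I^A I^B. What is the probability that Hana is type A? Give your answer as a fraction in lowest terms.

1/8

Hana's father's ABO genotype from I^B I^B × I^A I^B: 1/2 I^A I^B, 1/2 I^B I^B.
Crossing each possibility with the mother I^A I^B and summing P(type A): 1/2·1/4 + 1/2·0 = 1/8.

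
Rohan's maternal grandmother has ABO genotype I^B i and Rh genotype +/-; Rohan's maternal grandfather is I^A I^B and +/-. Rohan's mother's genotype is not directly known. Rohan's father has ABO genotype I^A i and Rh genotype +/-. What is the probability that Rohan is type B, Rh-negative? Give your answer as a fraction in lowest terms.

Rohan's mother's ABO genotype from I^B i × I^A I^B: 1/4 I^A I^B, 1/4 I^A i, 1/4 I^B I^B, 1/4 I^B i.
Crossing each possibility with the father I^A i and summing P(type B): 1/4·1/4 + 1/4·0 + 1/4·1/2 + 1/4·1/4 = 1/4.
Similarly for Rh via the mother's Rh distribution: P(Rh-) = 1/4.
Independent loci: 1/4 × 1/4 = 1/16.

1/16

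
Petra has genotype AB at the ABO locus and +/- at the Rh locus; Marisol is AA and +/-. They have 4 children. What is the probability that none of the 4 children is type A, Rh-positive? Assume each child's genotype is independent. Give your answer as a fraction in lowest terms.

ABO cross AB × AA → 1/2 A, 1/2 AB.
Rh cross +/- × +/- → 3/4 Rh+, 1/4 Rh-; so P(type A, Rh-positive) = 1/2 × 3/4 = 3/8 per child.
P(not type A, Rh-positive) = 5/8 for one child; (5/8)^4 = 625/4096.

625/4096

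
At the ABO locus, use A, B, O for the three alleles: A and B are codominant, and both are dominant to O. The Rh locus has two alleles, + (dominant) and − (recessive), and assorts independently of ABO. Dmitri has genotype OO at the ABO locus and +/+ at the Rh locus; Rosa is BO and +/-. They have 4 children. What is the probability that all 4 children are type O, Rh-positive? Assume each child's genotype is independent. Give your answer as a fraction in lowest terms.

ABO cross OO × BO → 1/2 O, 1/2 B.
Rh cross +/+ × +/- → 1 Rh+; so P(type O, Rh-positive) = 1/2 × 1 = 1/2 per child.
All 4 independent: (1/2)^4 = 1/16.

1/16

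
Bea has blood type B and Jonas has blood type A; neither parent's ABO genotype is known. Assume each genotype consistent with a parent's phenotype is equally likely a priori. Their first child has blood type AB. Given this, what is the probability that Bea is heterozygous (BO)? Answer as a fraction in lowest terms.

1/3

Possible genotypes: Bea ∈ {BB, BO}; Jonas ∈ {AA, AO}.
Weight each parental genotype pair by prior × P(type-AB child):
  BB × AA: posterior weight 4/9.
  BB × AO: posterior weight 2/9.
  BO × AA: posterior weight 2/9.
  BO × AO: posterior weight 1/9.
Sum the posterior weight over pairs where Bea is BO: 1/3.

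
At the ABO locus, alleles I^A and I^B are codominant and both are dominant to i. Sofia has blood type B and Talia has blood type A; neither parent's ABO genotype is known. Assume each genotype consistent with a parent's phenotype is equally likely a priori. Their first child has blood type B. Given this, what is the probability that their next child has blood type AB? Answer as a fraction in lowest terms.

5/12

Possible genotypes: Sofia ∈ {I^B I^B, I^B i}; Talia ∈ {I^A I^A, I^A i}.
Weight each parental genotype pair by prior × P(type-B child):
  I^B I^B × I^A i: posterior weight 2/3; P(next child type AB) = 1/2.
  I^B i × I^A i: posterior weight 1/3; P(next child type AB) = 1/4.
Weighted sum = 5/12.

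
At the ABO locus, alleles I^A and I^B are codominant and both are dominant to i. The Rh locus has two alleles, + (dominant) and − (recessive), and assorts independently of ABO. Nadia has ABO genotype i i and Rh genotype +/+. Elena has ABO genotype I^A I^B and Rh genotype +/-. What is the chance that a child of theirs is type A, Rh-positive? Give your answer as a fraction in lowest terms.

ABO cross i i × I^A I^B → offspring phenotypes: 1/2 A, 1/2 B.
Rh cross +/+ × +/- → 1 Rh+.
Independent loci: P(type A, Rh-positive) = 1/2 × 1 = 1/2.

1/2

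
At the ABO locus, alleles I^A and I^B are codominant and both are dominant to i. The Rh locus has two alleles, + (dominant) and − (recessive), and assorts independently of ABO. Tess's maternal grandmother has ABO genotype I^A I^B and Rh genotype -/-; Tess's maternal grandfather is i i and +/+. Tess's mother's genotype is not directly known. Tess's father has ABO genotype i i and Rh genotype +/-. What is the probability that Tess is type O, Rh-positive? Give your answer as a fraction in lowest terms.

3/8

Tess's mother's ABO genotype from I^A I^B × i i: 1/2 I^A i, 1/2 I^B i.
Crossing each possibility with the father i i and summing P(type O): 1/2·1/2 + 1/2·1/2 = 1/2.
Similarly for Rh via the mother's Rh distribution: P(Rh+) = 3/4.
Independent loci: 1/2 × 3/4 = 3/8.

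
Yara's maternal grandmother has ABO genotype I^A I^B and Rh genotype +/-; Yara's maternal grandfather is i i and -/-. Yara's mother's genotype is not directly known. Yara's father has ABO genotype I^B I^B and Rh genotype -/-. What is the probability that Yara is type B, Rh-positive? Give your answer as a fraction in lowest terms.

Yara's mother's ABO genotype from I^A I^B × i i: 1/2 I^A i, 1/2 I^B i.
Crossing each possibility with the father I^B I^B and summing P(type B): 1/2·1/2 + 1/2·1 = 3/4.
Similarly for Rh via the mother's Rh distribution: P(Rh+) = 1/4.
Independent loci: 3/4 × 1/4 = 3/16.

3/16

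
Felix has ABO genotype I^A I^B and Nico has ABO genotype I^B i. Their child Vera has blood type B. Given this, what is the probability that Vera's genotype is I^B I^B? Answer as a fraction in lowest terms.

1/2

Cross I^A I^B × I^B i → 1/4 I^A I^B, 1/4 I^A i, 1/4 I^B I^B, 1/4 I^B i.
Type-B genotypes among offspring: I^B I^B (1/4), I^B i (1/4); total 1/2.
P(I^B I^B | type B) = (1/4) / (1/2) = 1/2.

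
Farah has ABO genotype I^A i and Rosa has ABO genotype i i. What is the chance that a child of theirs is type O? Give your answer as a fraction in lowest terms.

ABO cross I^A i × i i → offspring phenotypes: 1/2 O, 1/2 A.
So P(type O) = 1/2.

1/2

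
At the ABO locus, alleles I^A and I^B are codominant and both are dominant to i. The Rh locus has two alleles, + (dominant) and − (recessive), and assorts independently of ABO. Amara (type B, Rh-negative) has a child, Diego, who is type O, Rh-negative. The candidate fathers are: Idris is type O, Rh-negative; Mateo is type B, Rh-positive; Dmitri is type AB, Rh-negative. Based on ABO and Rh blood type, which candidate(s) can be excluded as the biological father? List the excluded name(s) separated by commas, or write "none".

A candidate is excluded only if no genotype consistent with his phenotype could produce a type O, Rh-negative child with a type B, Rh-negative mother.
Dmitri (type AB, Rh-): no genotype consistent with that phenotype can produce a type-O Rh- child with a type-B mother.

Dmitri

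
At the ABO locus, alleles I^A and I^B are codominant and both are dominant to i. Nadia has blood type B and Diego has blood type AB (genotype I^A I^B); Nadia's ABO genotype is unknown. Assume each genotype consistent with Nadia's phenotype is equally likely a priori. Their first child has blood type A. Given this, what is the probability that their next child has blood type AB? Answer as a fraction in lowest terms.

1/4

Possible genotypes: Nadia ∈ {I^B I^B, I^B i}; Diego ∈ {I^A I^B}.
Weight each parental genotype pair by prior × P(type-A child):
  I^B i × I^A I^B: posterior weight 1; P(next child type AB) = 1/4.
Weighted sum = 1/4.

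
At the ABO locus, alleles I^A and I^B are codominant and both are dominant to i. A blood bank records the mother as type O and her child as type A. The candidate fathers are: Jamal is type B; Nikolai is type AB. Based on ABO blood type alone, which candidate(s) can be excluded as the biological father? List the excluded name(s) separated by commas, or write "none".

A candidate is excluded only if no genotype consistent with his phenotype could produce a type A child with a type O mother.
Jamal (type B): no genotype consistent with that phenotype can produce a type-A child with a type-O mother.

Jamal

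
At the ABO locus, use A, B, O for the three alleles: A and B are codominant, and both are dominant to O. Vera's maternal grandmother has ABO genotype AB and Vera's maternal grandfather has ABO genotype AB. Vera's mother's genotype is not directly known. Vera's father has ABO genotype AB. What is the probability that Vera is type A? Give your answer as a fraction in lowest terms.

Vera's mother's ABO genotype from AB × AB: 1/4 AA, 1/2 AB, 1/4 BB.
Crossing each possibility with the father AB and summing P(type A): 1/4·1/2 + 1/2·1/4 + 1/4·0 = 1/4.

1/4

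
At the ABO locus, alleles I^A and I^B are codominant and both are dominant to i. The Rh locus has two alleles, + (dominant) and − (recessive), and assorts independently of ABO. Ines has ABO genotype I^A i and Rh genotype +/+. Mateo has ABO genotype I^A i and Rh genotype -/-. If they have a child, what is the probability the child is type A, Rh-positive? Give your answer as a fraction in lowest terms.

ABO cross I^A i × I^A i → offspring phenotypes: 1/4 O, 3/4 A.
Rh cross +/+ × -/- → 1 Rh+.
Independent loci: P(type A, Rh-positive) = 3/4 × 1 = 3/4.

3/4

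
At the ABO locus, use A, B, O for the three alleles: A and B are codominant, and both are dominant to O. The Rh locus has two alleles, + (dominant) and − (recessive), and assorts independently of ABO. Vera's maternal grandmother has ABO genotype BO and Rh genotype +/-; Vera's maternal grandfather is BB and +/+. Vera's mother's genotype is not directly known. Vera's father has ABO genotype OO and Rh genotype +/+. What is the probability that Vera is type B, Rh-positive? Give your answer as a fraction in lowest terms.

3/4

Vera's mother's ABO genotype from BO × BB: 1/2 BB, 1/2 BO.
Crossing each possibility with the father OO and summing P(type B): 1/2·1 + 1/2·1/2 = 3/4.
Similarly for Rh via the mother's Rh distribution: P(Rh+) = 1.
Independent loci: 3/4 × 1 = 3/4.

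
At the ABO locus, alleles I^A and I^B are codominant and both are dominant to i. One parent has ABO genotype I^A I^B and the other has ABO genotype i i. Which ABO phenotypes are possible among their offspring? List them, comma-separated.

Gametes from I^A I^B × i i give offspring ABO genotypes I^A i, I^B i, i.e. phenotypes A, B.

A, B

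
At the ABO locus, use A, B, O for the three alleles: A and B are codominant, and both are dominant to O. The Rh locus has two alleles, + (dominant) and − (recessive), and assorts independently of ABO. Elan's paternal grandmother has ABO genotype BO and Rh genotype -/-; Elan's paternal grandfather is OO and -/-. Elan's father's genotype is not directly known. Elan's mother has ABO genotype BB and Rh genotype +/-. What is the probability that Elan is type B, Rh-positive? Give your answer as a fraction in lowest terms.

1/2

Elan's father's ABO genotype from BO × OO: 1/2 BO, 1/2 OO.
Crossing each possibility with the mother BB and summing P(type B): 1/2·1 + 1/2·1 = 1.
Similarly for Rh via the father's Rh distribution: P(Rh+) = 1/2.
Independent loci: 1 × 1/2 = 1/2.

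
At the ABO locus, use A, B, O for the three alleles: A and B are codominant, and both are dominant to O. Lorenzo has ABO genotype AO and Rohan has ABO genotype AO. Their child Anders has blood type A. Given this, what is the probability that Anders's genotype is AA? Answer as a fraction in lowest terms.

1/3

Cross AO × AO → 1/4 AA, 1/2 AO, 1/4 OO.
Type-A genotypes among offspring: AA (1/4), AO (1/2); total 3/4.
P(AA | type A) = (1/4) / (3/4) = 1/3.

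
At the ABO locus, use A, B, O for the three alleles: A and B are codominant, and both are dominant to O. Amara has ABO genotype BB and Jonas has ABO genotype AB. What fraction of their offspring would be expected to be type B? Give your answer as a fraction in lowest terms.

1/2

ABO cross BB × AB → offspring phenotypes: 1/2 B, 1/2 AB.
So P(type B) = 1/2.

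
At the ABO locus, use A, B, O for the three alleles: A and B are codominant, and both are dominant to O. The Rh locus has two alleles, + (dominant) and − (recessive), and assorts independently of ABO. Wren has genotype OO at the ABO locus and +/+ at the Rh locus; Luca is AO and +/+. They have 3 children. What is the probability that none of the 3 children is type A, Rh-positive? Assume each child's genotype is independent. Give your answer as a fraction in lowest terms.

1/8

ABO cross OO × AO → 1/2 O, 1/2 A.
Rh cross +/+ × +/+ → 1 Rh+; so P(type A, Rh-positive) = 1/2 × 1 = 1/2 per child.
P(not type A, Rh-positive) = 1/2 for one child; (1/2)^3 = 1/8.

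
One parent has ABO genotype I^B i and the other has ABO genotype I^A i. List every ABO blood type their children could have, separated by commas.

O, A, B, AB

Gametes from I^B i × I^A i give offspring ABO genotypes I^A I^B, I^A i, I^B i, i i, i.e. phenotypes O, A, B, AB.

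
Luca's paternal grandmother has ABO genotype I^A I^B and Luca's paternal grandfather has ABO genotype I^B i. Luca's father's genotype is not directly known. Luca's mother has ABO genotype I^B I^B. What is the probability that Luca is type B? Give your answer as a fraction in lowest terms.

3/4

Luca's father's ABO genotype from I^A I^B × I^B i: 1/4 I^A I^B, 1/4 I^A i, 1/4 I^B I^B, 1/4 I^B i.
Crossing each possibility with the mother I^B I^B and summing P(type B): 1/4·1/2 + 1/4·1/2 + 1/4·1 + 1/4·1 = 3/4.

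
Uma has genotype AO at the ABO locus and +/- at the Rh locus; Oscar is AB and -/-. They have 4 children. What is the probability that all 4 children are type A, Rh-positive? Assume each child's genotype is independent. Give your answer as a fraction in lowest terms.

ABO cross AO × AB → 1/2 A, 1/4 B, 1/4 AB.
Rh cross +/- × -/- → 1/2 Rh+, 1/2 Rh-; so P(type A, Rh-positive) = 1/2 × 1/2 = 1/4 per child.
All 4 independent: (1/4)^4 = 1/256.

1/256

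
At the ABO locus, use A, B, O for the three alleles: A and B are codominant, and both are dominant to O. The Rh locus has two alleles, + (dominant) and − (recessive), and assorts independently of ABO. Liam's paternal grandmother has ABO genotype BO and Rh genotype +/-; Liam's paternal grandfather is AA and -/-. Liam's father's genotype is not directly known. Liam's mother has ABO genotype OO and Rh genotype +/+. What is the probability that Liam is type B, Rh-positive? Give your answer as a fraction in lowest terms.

Liam's father's ABO genotype from BO × AA: 1/2 AB, 1/2 AO.
Crossing each possibility with the mother OO and summing P(type B): 1/2·1/2 + 1/2·0 = 1/4.
Similarly for Rh via the father's Rh distribution: P(Rh+) = 1.
Independent loci: 1/4 × 1 = 1/4.

1/4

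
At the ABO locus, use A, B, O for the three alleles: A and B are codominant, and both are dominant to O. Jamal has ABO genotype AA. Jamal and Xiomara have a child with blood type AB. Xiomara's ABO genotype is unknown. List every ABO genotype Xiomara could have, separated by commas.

For each candidate genotype of Xiomara, check whether crossing it with AA can produce every observed child phenotype.
  AA → possible child types {A} ✗
  AB → possible child types {A, AB} ✓
  AO → possible child types {A} ✗
  BB → possible child types {AB} ✓
  BO → possible child types {A, AB} ✓
  OO → possible child types {A} ✗

AB, BB, BO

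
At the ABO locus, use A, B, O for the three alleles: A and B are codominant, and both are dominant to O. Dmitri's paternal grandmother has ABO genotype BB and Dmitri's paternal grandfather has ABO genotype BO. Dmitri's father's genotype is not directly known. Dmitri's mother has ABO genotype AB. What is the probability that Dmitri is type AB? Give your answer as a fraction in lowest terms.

Dmitri's father's ABO genotype from BB × BO: 1/2 BB, 1/2 BO.
Crossing each possibility with the mother AB and summing P(type AB): 1/2·1/2 + 1/2·1/4 = 3/8.

3/8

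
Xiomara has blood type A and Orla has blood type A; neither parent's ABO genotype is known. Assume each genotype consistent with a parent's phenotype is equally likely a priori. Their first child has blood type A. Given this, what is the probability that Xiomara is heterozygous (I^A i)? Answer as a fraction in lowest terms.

7/15

Possible genotypes: Xiomara ∈ {I^A I^A, I^A i}; Orla ∈ {I^A I^A, I^A i}.
Weight each parental genotype pair by prior × P(type-A child):
  I^A I^A × I^A I^A: posterior weight 4/15.
  I^A I^A × I^A i: posterior weight 4/15.
  I^A i × I^A I^A: posterior weight 4/15.
  I^A i × I^A i: posterior weight 1/5.
Sum the posterior weight over pairs where Xiomara is I^A i: 7/15.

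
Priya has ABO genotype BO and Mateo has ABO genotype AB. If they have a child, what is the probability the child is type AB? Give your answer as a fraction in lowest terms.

1/4

ABO cross BO × AB → offspring phenotypes: 1/4 A, 1/2 B, 1/4 AB.
So P(type AB) = 1/4.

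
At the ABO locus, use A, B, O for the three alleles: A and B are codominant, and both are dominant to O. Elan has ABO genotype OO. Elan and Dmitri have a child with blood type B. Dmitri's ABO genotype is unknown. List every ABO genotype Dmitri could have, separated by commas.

AB, BB, BO

For each candidate genotype of Dmitri, check whether crossing it with OO can produce every observed child phenotype.
  AA → possible child types {A} ✗
  AB → possible child types {A, B} ✓
  AO → possible child types {O, A} ✗
  BB → possible child types {B} ✓
  BO → possible child types {O, B} ✓
  OO → possible child types {O} ✗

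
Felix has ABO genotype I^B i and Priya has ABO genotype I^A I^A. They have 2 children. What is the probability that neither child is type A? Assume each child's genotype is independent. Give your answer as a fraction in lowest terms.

1/4

ABO cross I^B i × I^A I^A → 1/2 A, 1/2 AB.
So P(type A) = 1/2 per child.
P(not type A) = 1/2 for one child; (1/2)^2 = 1/4.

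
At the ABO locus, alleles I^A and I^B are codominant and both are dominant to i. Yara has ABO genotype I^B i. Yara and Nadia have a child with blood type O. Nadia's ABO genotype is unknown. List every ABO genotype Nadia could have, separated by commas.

I^A i, I^B i, i i

For each candidate genotype of Nadia, check whether crossing it with I^B i can produce every observed child phenotype.
  I^A I^A → possible child types {A, AB} ✗
  I^A I^B → possible child types {A, B, AB} ✗
  I^A i → possible child types {O, A, B, AB} ✓
  I^B I^B → possible child types {B} ✗
  I^B i → possible child types {O, B} ✓
  i i → possible child types {O, B} ✓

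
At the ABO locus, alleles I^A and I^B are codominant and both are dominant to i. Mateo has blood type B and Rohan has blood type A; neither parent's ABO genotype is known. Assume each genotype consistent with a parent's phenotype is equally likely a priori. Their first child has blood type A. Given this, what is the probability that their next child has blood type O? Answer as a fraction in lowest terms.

Possible genotypes: Mateo ∈ {I^B I^B, I^B i}; Rohan ∈ {I^A I^A, I^A i}.
Weight each parental genotype pair by prior × P(type-A child):
  I^B i × I^A I^A: posterior weight 2/3; P(next child type O) = 0.
  I^B i × I^A i: posterior weight 1/3; P(next child type O) = 1/4.
Weighted sum = 1/12.

1/12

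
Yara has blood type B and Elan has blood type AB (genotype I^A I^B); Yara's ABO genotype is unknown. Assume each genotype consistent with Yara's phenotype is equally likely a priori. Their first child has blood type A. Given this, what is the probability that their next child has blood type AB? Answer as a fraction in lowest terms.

Possible genotypes: Yara ∈ {I^B I^B, I^B i}; Elan ∈ {I^A I^B}.
Weight each parental genotype pair by prior × P(type-A child):
  I^B i × I^A I^B: posterior weight 1; P(next child type AB) = 1/4.
Weighted sum = 1/4.

1/4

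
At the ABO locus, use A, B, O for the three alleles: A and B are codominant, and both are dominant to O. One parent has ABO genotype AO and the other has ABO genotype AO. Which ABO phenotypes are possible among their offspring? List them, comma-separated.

Gametes from AO × AO give offspring ABO genotypes AA, AO, OO, i.e. phenotypes O, A.

O, A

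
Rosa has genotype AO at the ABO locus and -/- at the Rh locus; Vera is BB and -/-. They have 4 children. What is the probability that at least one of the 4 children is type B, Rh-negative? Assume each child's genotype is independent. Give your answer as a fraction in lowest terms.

ABO cross AO × BB → 1/2 B, 1/2 AB.
Rh cross -/- × -/- → 1 Rh-; so P(type B, Rh-negative) = 1/2 × 1 = 1/2 per child.
P(none) = (1/2)^4 = 1/16; P(at least one) = 1 − 1/16 = 15/16.

15/16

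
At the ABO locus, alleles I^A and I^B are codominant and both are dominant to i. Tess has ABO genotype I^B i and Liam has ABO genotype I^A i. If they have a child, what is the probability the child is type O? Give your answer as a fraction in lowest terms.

ABO cross I^B i × I^A i → offspring phenotypes: 1/4 O, 1/4 A, 1/4 B, 1/4 AB.
So P(type O) = 1/4.

1/4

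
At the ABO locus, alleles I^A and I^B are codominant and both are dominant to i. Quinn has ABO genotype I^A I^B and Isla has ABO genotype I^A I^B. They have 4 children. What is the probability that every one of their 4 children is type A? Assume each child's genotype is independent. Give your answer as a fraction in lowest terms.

ABO cross I^A I^B × I^A I^B → 1/4 A, 1/4 B, 1/2 AB.
So P(type A) = 1/4 per child.
All 4 independent: (1/4)^4 = 1/256.

1/256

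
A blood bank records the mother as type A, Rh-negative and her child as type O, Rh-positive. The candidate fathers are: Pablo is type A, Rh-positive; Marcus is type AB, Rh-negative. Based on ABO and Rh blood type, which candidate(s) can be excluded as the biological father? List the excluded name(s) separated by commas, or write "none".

A candidate is excluded only if no genotype consistent with his phenotype could produce a type O, Rh-positive child with a type A, Rh-negative mother.
Marcus (type AB, Rh-): no genotype consistent with that phenotype can produce a type-O Rh+ child with a type-A mother.

Marcus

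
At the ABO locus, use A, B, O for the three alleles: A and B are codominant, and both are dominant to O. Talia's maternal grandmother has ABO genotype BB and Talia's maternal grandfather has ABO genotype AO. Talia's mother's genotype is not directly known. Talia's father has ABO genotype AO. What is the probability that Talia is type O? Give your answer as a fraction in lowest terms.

1/8

Talia's mother's ABO genotype from BB × AO: 1/2 AB, 1/2 BO.
Crossing each possibility with the father AO and summing P(type O): 1/2·0 + 1/2·1/4 = 1/8.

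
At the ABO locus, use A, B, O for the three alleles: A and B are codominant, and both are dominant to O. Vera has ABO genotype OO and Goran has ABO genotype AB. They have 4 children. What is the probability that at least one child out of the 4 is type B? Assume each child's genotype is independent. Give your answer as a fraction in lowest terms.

ABO cross OO × AB → 1/2 A, 1/2 B.
So P(type B) = 1/2 per child.
P(none) = (1/2)^4 = 1/16; P(at least one) = 1 − 1/16 = 15/16.

15/16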